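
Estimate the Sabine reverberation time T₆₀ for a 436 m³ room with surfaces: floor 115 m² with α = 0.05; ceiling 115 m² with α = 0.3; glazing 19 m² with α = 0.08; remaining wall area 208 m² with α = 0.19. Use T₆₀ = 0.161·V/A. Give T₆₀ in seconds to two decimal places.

0.86 s

Total absorption A = 115·0.05 + 115·0.3 + 19·0.08 + 208·0.19 = 81.29 m² sabins.
T₆₀ = 0.161·V/A = 0.161·436/81.29 = 0.864 s.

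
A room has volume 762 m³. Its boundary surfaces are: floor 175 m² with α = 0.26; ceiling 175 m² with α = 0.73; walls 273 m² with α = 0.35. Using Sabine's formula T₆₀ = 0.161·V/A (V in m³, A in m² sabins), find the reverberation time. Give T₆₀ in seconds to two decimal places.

0.46 s

Summing Sᵢαᵢ: 175·0.26 + 175·0.73 + 273·0.35 = 268.80 m².
T₆₀ = 0.161 × 762 / 268.80 = 0.456 s.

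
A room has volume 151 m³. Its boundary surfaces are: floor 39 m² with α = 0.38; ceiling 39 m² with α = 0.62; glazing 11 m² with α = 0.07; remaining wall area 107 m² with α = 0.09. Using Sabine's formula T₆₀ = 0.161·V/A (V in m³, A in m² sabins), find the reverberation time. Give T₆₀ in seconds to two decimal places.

Summing Sᵢαᵢ: 39·0.38 + 39·0.62 + 11·0.07 + 107·0.09 = 49.40 m².
T₆₀ = 0.161·V/A = 0.161·151/49.40 = 0.492 s.

0.49 s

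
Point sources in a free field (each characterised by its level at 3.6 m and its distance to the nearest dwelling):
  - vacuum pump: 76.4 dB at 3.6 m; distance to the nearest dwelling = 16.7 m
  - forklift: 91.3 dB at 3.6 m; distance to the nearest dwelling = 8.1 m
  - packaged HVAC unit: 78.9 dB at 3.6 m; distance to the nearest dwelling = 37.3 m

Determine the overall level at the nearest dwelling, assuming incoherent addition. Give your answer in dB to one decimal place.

First find each source's level at the receiver (point-source: −20·log₁₀(r/r_ref)), then combine on an intensity basis.
vacuum pump: 76.4 − 20·log₁₀(16.7/3.6) = 76.4 − 13.33 = 63.07 dB.
forklift: 91.3 − 20·log₁₀(8.1/3.6) = 91.3 − 7.04 = 84.26 dB.
packaged HVAC unit: 78.9 − 20·log₁₀(37.3/3.6) = 78.9 − 20.31 = 58.59 dB.
Σ 10^(L/10) = 2.692e+08 → L_total = 10·log₁₀(2.692e+08) = 84.30 dB.

84.3 dB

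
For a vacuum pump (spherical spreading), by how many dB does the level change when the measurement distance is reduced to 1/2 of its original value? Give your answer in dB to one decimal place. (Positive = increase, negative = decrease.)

+6.0 dB

With spherical spreading the level changes by −20·log₁₀(r₂/r₁).
ΔL = −20·log₁₀(0.5) = +6.02 dB.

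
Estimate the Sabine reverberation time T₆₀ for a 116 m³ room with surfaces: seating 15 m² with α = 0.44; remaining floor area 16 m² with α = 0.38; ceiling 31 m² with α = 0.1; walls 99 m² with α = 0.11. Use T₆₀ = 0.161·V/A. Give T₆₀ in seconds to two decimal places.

0.70 s

Total absorption A = 15·0.44 + 16·0.38 + 31·0.1 + 99·0.11 = 26.67 m² sabins.
T₆₀ = 0.161·V/A = 0.161·116/26.67 = 0.700 s.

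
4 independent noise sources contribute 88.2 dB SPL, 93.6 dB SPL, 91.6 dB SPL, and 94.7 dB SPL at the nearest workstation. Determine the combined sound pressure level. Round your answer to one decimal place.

Incoherent sources combine by intensity addition: L_total = 10·log₁₀(Σ 10^(L_i/10)).
Σ 10^(L/10) = 10^(88.2/10) + 10^(93.6/10) + 10^(91.6/10) + 10^(94.7/10) = 7.348e+09.
L_total = 10·log₁₀(7.348e+09) = 98.66 dB SPL.

98.7 dB SPL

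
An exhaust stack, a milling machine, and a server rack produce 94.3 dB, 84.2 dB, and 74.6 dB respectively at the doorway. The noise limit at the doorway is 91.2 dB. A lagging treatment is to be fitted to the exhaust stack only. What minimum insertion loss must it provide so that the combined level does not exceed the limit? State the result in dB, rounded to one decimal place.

Fixed contribution from the other sources: Σ 10^(L/10) = 10^(84.2/10) + 10^(74.6/10) = 2.919e+08 (84.65 dB).
To meet 91.2 dB overall, the treated exhaust stack may contribute at most 10^(91.2/10) − 2.919e+08 = 1.026e+09, i.e. 90.11 dB.
Required insertion loss = 94.3 − 90.11 = 4.19 dB.

4.2 dB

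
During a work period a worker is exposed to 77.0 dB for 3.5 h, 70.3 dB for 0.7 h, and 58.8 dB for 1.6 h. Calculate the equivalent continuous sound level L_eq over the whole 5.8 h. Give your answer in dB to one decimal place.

The energy average is taken in the linear domain: L_eq = 10·log₁₀[(Σ tᵢ·10^(Lᵢ/10))/T], T = 5.8 h.
Σ tᵢ·10^(Lᵢ/10) = 3.5·10^(77.0/10) + 0.7·10^(70.3/10) + 1.6·10^(58.8/10) = 1.841e+08.
L_eq = 10·log₁₀(1.841e+08/5.8) = 75.02 dB.

75.0 dB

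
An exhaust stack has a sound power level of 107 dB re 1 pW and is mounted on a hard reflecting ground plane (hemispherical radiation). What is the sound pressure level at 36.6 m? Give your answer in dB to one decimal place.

The power spreads over a hemisphere of area 2π·r², so L_p = L_w − 10·log₁₀(2π·r²).
2π·r² = 8417 m², 10·log₁₀ of that is 39.251 dB.
L_p = 107 − 39.251 = 67.75 dB.

67.7 dB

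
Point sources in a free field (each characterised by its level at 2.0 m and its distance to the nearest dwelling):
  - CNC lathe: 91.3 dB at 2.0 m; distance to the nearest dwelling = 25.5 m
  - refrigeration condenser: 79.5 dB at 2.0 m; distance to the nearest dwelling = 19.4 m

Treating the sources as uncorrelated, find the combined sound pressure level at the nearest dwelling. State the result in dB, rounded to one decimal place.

69.7 dB

Propagate each source to the receiver with L = L_ref − 20·log₁₀(r/r_ref), then add intensities.
CNC lathe: 91.3 − 20·log₁₀(25.5/2.0) = 91.3 − 22.11 = 69.19 dB.
refrigeration condenser: 79.5 − 20·log₁₀(19.4/2.0) = 79.5 − 19.74 = 59.76 dB.
Σ 10^(L/10) = 9.245e+06 → L_total = 10·log₁₀(9.245e+06) = 69.66 dB.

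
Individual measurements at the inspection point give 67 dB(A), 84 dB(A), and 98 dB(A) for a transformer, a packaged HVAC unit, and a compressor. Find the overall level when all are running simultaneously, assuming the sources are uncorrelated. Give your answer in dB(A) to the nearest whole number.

For uncorrelated sources the intensities add, so convert each level to linear form, sum, and take 10·log₁₀ of the total.
Σ 10^(L/10) = 10^(67/10) + 10^(84/10) + 10^(98/10) = 6.566e+09.
L_total = 10·log₁₀(6.566e+09) = 98.17 dB(A).

98 dB(A)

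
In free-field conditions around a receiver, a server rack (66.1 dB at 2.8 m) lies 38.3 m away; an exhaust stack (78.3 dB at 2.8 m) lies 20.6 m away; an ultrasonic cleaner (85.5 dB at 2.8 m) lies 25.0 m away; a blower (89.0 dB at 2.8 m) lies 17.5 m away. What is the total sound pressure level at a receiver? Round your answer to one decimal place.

74.2 dB

Apply inverse-square spreading to bring every level to the receiver, then sum 10^(L/10).
server rack: 66.1 − 20·log₁₀(38.3/2.8) = 66.1 − 22.72 = 43.38 dB.
exhaust stack: 78.3 − 20·log₁₀(20.6/2.8) = 78.3 − 17.33 = 60.97 dB.
ultrasonic cleaner: 85.5 − 20·log₁₀(25.0/2.8) = 85.5 − 19.02 = 66.48 dB.
blower: 89.0 − 20·log₁₀(17.5/2.8) = 89.0 − 15.92 = 73.08 dB.
Σ 10^(L/10) = 2.606e+07 → L_total = 10·log₁₀(2.606e+07) = 74.16 dB.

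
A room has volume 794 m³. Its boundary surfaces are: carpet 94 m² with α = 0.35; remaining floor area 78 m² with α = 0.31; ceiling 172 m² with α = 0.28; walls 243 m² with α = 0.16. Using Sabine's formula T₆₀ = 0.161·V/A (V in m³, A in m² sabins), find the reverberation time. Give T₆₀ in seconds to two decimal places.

A = Σ Sᵢαᵢ = 94·0.35 + 78·0.31 + 172·0.28 + 243·0.16 = 144.12 m².
T₆₀ = 0.161·V/A = 0.161·794/144.12 = 0.887 s.

0.89 s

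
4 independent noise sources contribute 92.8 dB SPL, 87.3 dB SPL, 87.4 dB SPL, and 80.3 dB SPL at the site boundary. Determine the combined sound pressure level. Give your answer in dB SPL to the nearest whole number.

95 dB SPL

Incoherent sources combine by intensity addition: L_total = 10·log₁₀(Σ 10^(L_i/10)).
Σ 10^(L/10) = 10^(92.8/10) + 10^(87.3/10) + 10^(87.4/10) + 10^(80.3/10) = 3.099e+09.
L_total = 10·log₁₀(3.099e+09) = 94.91 dB SPL.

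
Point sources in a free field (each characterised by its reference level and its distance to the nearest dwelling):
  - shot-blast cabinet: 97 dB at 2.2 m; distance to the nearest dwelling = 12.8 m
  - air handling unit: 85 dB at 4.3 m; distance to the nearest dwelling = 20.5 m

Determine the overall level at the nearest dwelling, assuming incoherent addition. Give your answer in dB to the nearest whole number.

Propagate each source to the receiver with L = L_ref − 20·log₁₀(r/r_ref), then add intensities.
shot-blast cabinet: 97 − 20·log₁₀(12.8/2.2) = 97 − 15.30 = 81.70 dB.
air handling unit: 85 − 20·log₁₀(20.5/4.3) = 85 − 13.57 = 71.43 dB.
Σ 10^(L/10) = 1.620e+08 → L_total = 10·log₁₀(1.620e+08) = 82.09 dB.

82 dB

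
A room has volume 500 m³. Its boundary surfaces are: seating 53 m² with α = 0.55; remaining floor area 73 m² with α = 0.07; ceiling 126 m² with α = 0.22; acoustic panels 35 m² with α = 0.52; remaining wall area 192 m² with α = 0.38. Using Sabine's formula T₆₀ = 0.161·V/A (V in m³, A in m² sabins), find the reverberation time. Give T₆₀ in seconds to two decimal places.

0.53 s

A = Σ Sᵢαᵢ = 53·0.55 + 73·0.07 + 126·0.22 + 35·0.52 + 192·0.38 = 153.14 m².
T₆₀ = 0.161·V/A = 0.161·500/153.14 = 0.526 s.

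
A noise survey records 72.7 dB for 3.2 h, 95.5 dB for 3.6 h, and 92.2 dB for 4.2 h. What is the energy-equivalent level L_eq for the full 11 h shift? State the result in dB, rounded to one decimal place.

92.6 dB

L_eq = 10·log₁₀[(1/T)·Σ tᵢ·10^(Lᵢ/10)] with T = 11 h.
Σ tᵢ·10^(Lᵢ/10) = 3.2·10^(72.7/10) + 3.6·10^(95.5/10) + 4.2·10^(92.2/10) = 1.980e+10.
L_eq = 10·log₁₀(1.980e+10/11) = 92.55 dB.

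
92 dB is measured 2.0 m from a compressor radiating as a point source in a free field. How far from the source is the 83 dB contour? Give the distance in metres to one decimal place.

5.6 m

Point-source spreading drops the level by 20·log₁₀(r₂/r₁); inverting, r₂/r₁ = 10^(ΔL/20).
r₂ = 2.0·10^((92−83)/20) = 2.0·10^(9.0/20) = 5.64 m.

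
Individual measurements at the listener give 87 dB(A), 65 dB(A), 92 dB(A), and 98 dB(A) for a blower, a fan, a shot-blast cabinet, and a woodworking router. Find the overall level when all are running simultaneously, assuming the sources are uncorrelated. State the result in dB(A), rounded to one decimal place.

99.2 dB(A)

Incoherent sources combine by intensity addition: L_total = 10·log₁₀(Σ 10^(L_i/10)).
Σ 10^(L/10) = 10^(87/10) + 10^(65/10) + 10^(92/10) + 10^(98/10) = 8.399e+09.
L_total = 10·log₁₀(8.399e+09) = 99.24 dB(A).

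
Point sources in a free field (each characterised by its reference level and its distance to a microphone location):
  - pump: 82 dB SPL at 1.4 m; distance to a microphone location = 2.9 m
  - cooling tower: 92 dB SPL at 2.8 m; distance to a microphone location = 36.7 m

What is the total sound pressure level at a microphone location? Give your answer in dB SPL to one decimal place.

76.6 dB SPL

First find each source's level at the receiver (point-source: −20·log₁₀(r/r_ref)), then combine on an intensity basis.
pump: 82 − 20·log₁₀(2.9/1.4) = 82 − 6.33 = 75.67 dB SPL.
cooling tower: 92 − 20·log₁₀(36.7/2.8) = 92 − 22.35 = 69.65 dB SPL.
Σ 10^(L/10) = 4.616e+07 → L_total = 10·log₁₀(4.616e+07) = 76.64 dB SPL.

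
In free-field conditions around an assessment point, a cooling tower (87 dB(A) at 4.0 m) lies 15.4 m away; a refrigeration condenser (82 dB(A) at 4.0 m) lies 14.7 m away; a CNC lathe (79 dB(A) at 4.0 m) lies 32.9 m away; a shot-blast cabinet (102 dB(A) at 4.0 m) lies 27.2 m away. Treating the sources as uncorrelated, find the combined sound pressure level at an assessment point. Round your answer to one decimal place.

85.9 dB(A)

First find each source's level at the receiver (point-source: −20·log₁₀(r/r_ref)), then combine on an intensity basis.
cooling tower: 87 − 20·log₁₀(15.4/4.0) = 87 − 11.71 = 75.29 dB(A).
refrigeration condenser: 82 − 20·log₁₀(14.7/4.0) = 82 − 11.31 = 70.69 dB(A).
CNC lathe: 79 − 20·log₁₀(32.9/4.0) = 79 − 18.30 = 60.70 dB(A).
shot-blast cabinet: 102 − 20·log₁₀(27.2/4.0) = 102 − 16.65 = 85.35 dB(A).
Σ 10^(L/10) = 3.895e+08 → L_total = 10·log₁₀(3.895e+08) = 85.90 dB(A).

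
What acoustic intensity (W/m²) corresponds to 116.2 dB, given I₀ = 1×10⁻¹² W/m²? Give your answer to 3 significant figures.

I = I₀·10^(L/10) = 10⁻¹² × 10^(116.2/10) = 10^(-0.380).

0.417 W/m²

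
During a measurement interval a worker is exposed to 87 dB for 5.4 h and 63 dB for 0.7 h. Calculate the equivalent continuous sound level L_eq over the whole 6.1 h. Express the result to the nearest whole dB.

L_eq = 10·log₁₀[(1/T)·Σ tᵢ·10^(Lᵢ/10)] with T = 6.1 h.
Σ tᵢ·10^(Lᵢ/10) = 5.4·10^(87/10) + 0.7·10^(63/10) = 2.708e+09.
L_eq = 10·log₁₀(2.708e+09/6.1) = 86.47 dB.

86 dB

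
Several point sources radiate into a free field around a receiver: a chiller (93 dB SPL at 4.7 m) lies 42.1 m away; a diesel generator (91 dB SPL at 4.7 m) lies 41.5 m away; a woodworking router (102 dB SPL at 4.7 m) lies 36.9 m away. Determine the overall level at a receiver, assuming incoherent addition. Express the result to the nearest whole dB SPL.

Apply inverse-square spreading to bring every level to the receiver, then sum 10^(L/10).
chiller: 93 − 20·log₁₀(42.1/4.7) = 93 − 19.04 = 73.96 dB SPL.
diesel generator: 91 − 20·log₁₀(41.5/4.7) = 91 − 18.92 = 72.08 dB SPL.
woodworking router: 102 − 20·log₁₀(36.9/4.7) = 102 − 17.90 = 84.10 dB SPL.
Σ 10^(L/10) = 2.981e+08 → L_total = 10·log₁₀(2.981e+08) = 84.74 dB SPL.

85 dB SPL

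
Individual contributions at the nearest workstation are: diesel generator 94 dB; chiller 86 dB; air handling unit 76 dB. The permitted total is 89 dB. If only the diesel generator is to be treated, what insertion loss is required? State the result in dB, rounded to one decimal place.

8.5 dB

Everything except the diesel generator sums to 10^(86/10) + 10^(76/10) = 4.379e+08 in linear terms, 86.41 dB.
To meet 89 dB overall, the treated diesel generator may contribute at most 10^(89/10) − 4.379e+08 = 3.564e+08, i.e. 85.52 dB.
So the diesel generator must be reduced from 94 to 85.52 dB: IL = 8.48 dB.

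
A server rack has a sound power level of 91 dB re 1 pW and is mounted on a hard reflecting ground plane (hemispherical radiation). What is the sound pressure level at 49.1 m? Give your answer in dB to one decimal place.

49.2 dB

L_p = L_w − 10·log₁₀(2π·r²) with r = 49.1 m.
2π·r² = 1.515e+04 m², 10·log₁₀ of that is 41.803 dB.
L_p = 91 − 41.803 = 49.20 dB.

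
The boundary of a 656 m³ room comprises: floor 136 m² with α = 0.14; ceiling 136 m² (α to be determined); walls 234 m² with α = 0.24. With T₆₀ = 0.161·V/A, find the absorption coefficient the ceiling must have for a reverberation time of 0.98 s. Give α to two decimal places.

0.24

A = 0.161·V/T₆₀ = 0.161·656/0.98 = 107.77 m² sabins.
Absorption from the other surfaces = 136·0.14 + 234·0.24 = 75.20 m², so the ceiling must supply 32.57 m² over 136 m².
α = 32.57/136 = 0.239.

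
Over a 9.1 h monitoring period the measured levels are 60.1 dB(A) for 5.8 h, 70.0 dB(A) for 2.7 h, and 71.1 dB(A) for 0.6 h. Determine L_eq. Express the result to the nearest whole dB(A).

L_eq = 10·log₁₀[(1/T)·Σ tᵢ·10^(Lᵢ/10)] with T = 9.1 h.
Σ tᵢ·10^(Lᵢ/10) = 5.8·10^(60.1/10) + 2.7·10^(70.0/10) + 0.6·10^(71.1/10) = 4.066e+07.
L_eq = 10·log₁₀(4.066e+07/9.1) = 66.50 dB(A).

67 dB(A)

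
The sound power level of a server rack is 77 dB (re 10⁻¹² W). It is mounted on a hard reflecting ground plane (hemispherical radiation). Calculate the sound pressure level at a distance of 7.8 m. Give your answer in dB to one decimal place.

51.2 dB

The power spreads over a hemisphere of area 2π·r², so L_p = L_w − 10·log₁₀(2π·r²).
2π·r² = 382.3 m², 10·log₁₀ of that is 25.824 dB.
L_p = 77 − 25.824 = 51.18 dB.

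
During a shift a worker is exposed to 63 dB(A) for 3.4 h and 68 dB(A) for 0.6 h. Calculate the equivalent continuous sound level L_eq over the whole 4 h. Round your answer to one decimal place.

64.2 dB(A)

L_eq = 10·log₁₀[(1/T)·Σ tᵢ·10^(Lᵢ/10)] with T = 4 h.
Σ tᵢ·10^(Lᵢ/10) = 3.4·10^(63/10) + 0.6·10^(68/10) = 1.057e+07.
L_eq = 10·log₁₀(1.057e+07/4) = 64.22 dB(A).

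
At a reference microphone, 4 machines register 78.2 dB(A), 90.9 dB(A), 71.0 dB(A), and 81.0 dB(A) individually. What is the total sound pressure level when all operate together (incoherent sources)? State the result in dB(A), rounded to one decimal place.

91.6 dB(A)

Incoherent sources combine by intensity addition: L_total = 10·log₁₀(Σ 10^(L_i/10)).
Σ 10^(L/10) = 10^(78.2/10) + 10^(90.9/10) + 10^(71.0/10) + 10^(81.0/10) = 1.435e+09.
L_total = 10·log₁₀(1.435e+09) = 91.57 dB(A).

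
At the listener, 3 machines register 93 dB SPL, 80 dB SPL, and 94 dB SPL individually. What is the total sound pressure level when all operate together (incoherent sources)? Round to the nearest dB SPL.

97 dB SPL

For uncorrelated sources the intensities add, so convert each level to linear form, sum, and take 10·log₁₀ of the total.
Σ 10^(L/10) = 10^(93/10) + 10^(80/10) + 10^(94/10) = 4.607e+09.
L_total = 10·log₁₀(4.607e+09) = 96.63 dB SPL.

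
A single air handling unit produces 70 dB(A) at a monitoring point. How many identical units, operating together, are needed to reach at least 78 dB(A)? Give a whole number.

N identical sources give L₁ + 10·log₁₀ N, so require 10·log₁₀ N ≥ 78 − 70 = 8.0 dB.
N ≥ 10^(8.0/10) = 6.310, so N = 7.

7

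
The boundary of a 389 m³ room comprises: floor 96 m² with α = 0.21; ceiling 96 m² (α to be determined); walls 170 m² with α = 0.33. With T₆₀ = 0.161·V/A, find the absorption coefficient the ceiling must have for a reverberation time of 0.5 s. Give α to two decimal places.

A = 0.161·V/T₆₀ = 0.161·389/0.5 = 125.26 m² sabins.
Absorption from the other surfaces = 96·0.21 + 170·0.33 = 76.26 m², so the ceiling must supply 49.00 m² over 96 m².
α = 49.00/96 = 0.510.

0.51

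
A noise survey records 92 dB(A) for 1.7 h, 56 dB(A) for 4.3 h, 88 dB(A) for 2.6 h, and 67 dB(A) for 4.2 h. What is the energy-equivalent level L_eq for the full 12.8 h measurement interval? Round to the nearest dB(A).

85 dB(A)

Weight each interval's intensity by its duration and average over T = 12.8 h:
Σ tᵢ·10^(Lᵢ/10) = 1.7·10^(92/10) + 4.3·10^(56/10) + 2.6·10^(88/10) + 4.2·10^(67/10) = 4.358e+09.
L_eq = 10·log₁₀(4.358e+09/12.8) = 85.32 dB(A).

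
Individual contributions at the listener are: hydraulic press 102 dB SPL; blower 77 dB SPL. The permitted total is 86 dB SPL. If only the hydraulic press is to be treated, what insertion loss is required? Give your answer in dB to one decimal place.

Fixed contribution from the other source: Σ 10^(L/10) = 10^(77/10) = 5.012e+07 (77.00 dB SPL).
To meet 86 dB SPL overall, the treated hydraulic press may contribute at most 10^(86/10) − 5.012e+07 = 3.480e+08, i.e. 85.42 dB SPL.
Required insertion loss = 102 − 85.42 = 16.58 dB.

16.6 dB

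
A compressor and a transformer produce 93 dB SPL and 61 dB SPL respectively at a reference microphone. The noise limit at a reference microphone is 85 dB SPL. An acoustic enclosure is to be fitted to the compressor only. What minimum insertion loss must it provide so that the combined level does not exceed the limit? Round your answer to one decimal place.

8.0 dB

Everything except the compressor sums to 10^(61/10) = 1.259e+06 in linear terms, 61.00 dB SPL.
To meet 85 dB SPL overall, the treated compressor may contribute at most 10^(85/10) − 1.259e+06 = 3.150e+08, i.e. 84.98 dB SPL.
So the compressor must be reduced from 93 to 84.98 dB SPL: IL = 8.02 dB.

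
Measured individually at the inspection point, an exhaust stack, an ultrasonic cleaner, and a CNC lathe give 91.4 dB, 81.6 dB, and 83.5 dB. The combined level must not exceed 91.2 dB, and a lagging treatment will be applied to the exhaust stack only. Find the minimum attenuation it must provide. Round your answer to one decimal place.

Everything except the exhaust stack sums to 10^(81.6/10) + 10^(83.5/10) = 3.684e+08 in linear terms, 85.66 dB.
To meet 91.2 dB overall, the treated exhaust stack may contribute at most 10^(91.2/10) − 3.684e+08 = 9.498e+08, i.e. 89.78 dB.
So the exhaust stack must be reduced from 91.4 to 89.78 dB: IL = 1.62 dB.

1.6 dB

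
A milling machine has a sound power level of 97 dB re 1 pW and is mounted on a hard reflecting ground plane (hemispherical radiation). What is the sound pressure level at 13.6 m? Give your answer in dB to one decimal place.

66.3 dB

L_p = L_w − 10·log₁₀(2π·r²) with r = 13.6 m.
2π·r² = 1162 m², 10·log₁₀ of that is 30.653 dB.
L_p = 97 − 30.653 = 66.35 dB.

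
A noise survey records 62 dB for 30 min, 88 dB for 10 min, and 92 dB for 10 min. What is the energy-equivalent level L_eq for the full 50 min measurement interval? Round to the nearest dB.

86 dB

The energy average is taken in the linear domain: L_eq = 10·log₁₀[(Σ tᵢ·10^(Lᵢ/10))/T], T = 50 min.
Σ tᵢ·10^(Lᵢ/10) = 30·10^(62/10) + 10·10^(88/10) + 10·10^(92/10) = 2.221e+10.
L_eq = 10·log₁₀(2.221e+10/50) = 86.48 dB.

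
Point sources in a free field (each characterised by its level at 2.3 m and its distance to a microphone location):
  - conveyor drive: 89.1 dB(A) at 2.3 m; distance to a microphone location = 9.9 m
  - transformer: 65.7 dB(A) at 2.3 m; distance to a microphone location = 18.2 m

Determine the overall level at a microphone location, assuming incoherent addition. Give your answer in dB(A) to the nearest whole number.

76 dB(A)

First find each source's level at the receiver (point-source: −20·log₁₀(r/r_ref)), then combine on an intensity basis.
conveyor drive: 89.1 − 20·log₁₀(9.9/2.3) = 89.1 − 12.68 = 76.42 dB(A).
transformer: 65.7 − 20·log₁₀(18.2/2.3) = 65.7 − 17.97 = 47.73 dB(A).
Σ 10^(L/10) = 4.393e+07 → L_total = 10·log₁₀(4.393e+07) = 76.43 dB(A).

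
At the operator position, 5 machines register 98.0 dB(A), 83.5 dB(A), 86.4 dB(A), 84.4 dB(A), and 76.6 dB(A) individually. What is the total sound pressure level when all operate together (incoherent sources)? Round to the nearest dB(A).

99 dB(A)

Incoherent sources combine by intensity addition: L_total = 10·log₁₀(Σ 10^(L_i/10)).
Σ 10^(L/10) = 10^(98.0/10) + 10^(83.5/10) + 10^(86.4/10) + 10^(84.4/10) + 10^(76.6/10) = 7.291e+09.
L_total = 10·log₁₀(7.291e+09) = 98.63 dB(A).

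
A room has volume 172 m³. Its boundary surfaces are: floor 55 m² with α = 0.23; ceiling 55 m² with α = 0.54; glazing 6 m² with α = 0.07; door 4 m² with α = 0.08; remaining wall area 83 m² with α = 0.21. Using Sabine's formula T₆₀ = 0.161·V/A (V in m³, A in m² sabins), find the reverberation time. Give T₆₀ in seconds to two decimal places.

A = Σ Sᵢαᵢ = 55·0.23 + 55·0.54 + 6·0.07 + 4·0.08 + 83·0.21 = 60.52 m².
T₆₀ = 0.161 × 172 / 60.52 = 0.458 s.

0.46 s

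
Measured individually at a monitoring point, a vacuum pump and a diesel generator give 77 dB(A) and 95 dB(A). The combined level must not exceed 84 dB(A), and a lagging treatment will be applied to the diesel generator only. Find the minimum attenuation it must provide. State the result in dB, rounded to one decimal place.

12.0 dB

Everything except the diesel generator sums to 10^(77/10) = 5.012e+07 in linear terms, 77.00 dB(A).
The limit corresponds to 10^(84/10) = 2.512e+08; subtracting the fixed part leaves 2.011e+08 for the diesel generator, i.e. 83.03 dB(A).
Required insertion loss = 95 − 83.03 = 11.97 dB.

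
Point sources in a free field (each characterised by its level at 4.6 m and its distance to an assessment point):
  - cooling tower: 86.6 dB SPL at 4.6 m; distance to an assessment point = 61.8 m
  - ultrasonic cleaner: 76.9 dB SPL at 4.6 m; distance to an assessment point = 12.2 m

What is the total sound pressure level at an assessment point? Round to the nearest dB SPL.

70 dB SPL

Apply inverse-square spreading to bring every level to the receiver, then sum 10^(L/10).
cooling tower: 86.6 − 20·log₁₀(61.8/4.6) = 86.6 − 22.56 = 64.04 dB SPL.
ultrasonic cleaner: 76.9 − 20·log₁₀(12.2/4.6) = 76.9 − 8.47 = 68.43 dB SPL.
Σ 10^(L/10) = 9.495e+06 → L_total = 10·log₁₀(9.495e+06) = 69.78 dB SPL.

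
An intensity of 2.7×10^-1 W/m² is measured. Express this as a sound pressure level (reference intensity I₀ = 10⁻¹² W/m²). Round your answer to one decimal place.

L = 10·log₁₀(I/I₀) = 10·log₁₀(2.7×10^-1/10⁻¹²) = 10·log₁₀(2.7×10^11).
L = 10·(0.4314 + 11) = 114.31 dB.

114.3 dB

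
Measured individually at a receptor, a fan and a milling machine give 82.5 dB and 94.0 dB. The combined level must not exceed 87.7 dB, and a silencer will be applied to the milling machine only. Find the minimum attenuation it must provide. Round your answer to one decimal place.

Everything except the milling machine sums to 10^(82.5/10) = 1.778e+08 in linear terms, 82.50 dB.
The limit corresponds to 10^(87.7/10) = 5.888e+08; subtracting the fixed part leaves 4.110e+08 for the milling machine, i.e. 86.14 dB.
So the milling machine must be reduced from 94.0 to 86.14 dB: IL = 7.86 dB.

7.9 dB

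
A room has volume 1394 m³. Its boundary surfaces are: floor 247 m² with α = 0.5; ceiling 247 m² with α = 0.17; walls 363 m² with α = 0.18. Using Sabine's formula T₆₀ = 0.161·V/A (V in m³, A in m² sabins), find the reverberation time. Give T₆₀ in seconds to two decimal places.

A = Σ Sᵢαᵢ = 247·0.5 + 247·0.17 + 363·0.18 = 230.83 m².
T₆₀ = 0.161 × 1394 / 230.83 = 0.972 s.

0.97 s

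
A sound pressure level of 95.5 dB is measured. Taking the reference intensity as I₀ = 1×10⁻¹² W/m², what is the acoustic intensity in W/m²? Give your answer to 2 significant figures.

0.0035 W/m²

I = I₀·10^(L/10) = 10⁻¹² × 10^(95.5/10) = 10^(-2.450).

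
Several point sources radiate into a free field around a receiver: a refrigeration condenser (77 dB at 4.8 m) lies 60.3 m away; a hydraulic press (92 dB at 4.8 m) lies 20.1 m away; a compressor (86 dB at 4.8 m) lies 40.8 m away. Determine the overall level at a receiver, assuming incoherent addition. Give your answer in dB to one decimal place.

79.8 dB

Apply inverse-square spreading to bring every level to the receiver, then sum 10^(L/10).
refrigeration condenser: 77 − 20·log₁₀(60.3/4.8) = 77 − 21.98 = 55.02 dB.
hydraulic press: 92 − 20·log₁₀(20.1/4.8) = 92 − 12.44 = 79.56 dB.
compressor: 86 − 20·log₁₀(40.8/4.8) = 86 − 18.59 = 67.41 dB.
Σ 10^(L/10) = 9.621e+07 → L_total = 10·log₁₀(9.621e+07) = 79.83 dB.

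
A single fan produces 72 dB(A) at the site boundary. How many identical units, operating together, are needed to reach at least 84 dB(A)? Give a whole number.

16

N identical sources give L₁ + 10·log₁₀ N, so require 10·log₁₀ N ≥ 84 − 72 = 12.0 dB.
N ≥ 10^(12.0/10) = 15.849, so N = 16.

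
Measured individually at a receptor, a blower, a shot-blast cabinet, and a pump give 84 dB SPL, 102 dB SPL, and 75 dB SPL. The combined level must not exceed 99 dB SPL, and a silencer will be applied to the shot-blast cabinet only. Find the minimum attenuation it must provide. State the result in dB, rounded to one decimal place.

The untreated sources together contribute 10^(84/10) + 10^(75/10) = 2.828e+08, i.e. 84.51 dB SPL.
To meet 99 dB SPL overall, the treated shot-blast cabinet may contribute at most 10^(99/10) − 2.828e+08 = 7.660e+09, i.e. 98.84 dB SPL.
Required insertion loss = 102 − 98.84 = 3.16 dB.

3.2 dB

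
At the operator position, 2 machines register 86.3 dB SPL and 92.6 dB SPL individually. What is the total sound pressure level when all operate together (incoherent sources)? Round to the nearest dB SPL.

Incoherent sources combine by intensity addition: L_total = 10·log₁₀(Σ 10^(L_i/10)).
Σ 10^(L/10) = 10^(86.3/10) + 10^(92.6/10) = 2.246e+09.
L_total = 10·log₁₀(2.246e+09) = 93.51 dB SPL.

94 dB SPL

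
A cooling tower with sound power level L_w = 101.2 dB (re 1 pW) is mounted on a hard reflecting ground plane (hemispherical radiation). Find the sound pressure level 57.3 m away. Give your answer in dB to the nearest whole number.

58 dB

The power spreads over a hemisphere of area 2π·r², so L_p = L_w − 10·log₁₀(2π·r²).
2π·r² = 2.063e+04 m², 10·log₁₀ of that is 43.145 dB.
L_p = 101.2 − 43.145 = 58.06 dB.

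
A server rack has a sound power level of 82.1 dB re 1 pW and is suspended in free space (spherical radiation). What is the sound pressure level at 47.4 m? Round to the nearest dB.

38 dB

The power spreads over a sphere of area 4π·r², so L_p = L_w − 10·log₁₀(4π·r²).
4π·r² = 2.823e+04 m², 10·log₁₀ of that is 44.508 dB.
L_p = 82.1 − 44.508 = 37.59 dB.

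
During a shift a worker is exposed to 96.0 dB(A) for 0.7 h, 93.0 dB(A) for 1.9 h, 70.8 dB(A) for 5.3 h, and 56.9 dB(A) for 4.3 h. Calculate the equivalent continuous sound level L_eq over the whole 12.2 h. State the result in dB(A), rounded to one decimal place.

87.4 dB(A)

Weight each interval's intensity by its duration and average over T = 12.2 h:
Σ tᵢ·10^(Lᵢ/10) = 0.7·10^(96.0/10) + 1.9·10^(93.0/10) + 5.3·10^(70.8/10) + 4.3·10^(56.9/10) = 6.644e+09.
L_eq = 10·log₁₀(6.644e+09/12.2) = 87.36 dB(A).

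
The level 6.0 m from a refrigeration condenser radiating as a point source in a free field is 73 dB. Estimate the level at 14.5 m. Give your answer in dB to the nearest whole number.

For a point source, L₂ = L₁ − 20·log₁₀(r₂/r₁).
L₂ = 73 − 20·log₁₀(14.5/6.0) = 73 − 7.664 = 65.34 dB.

65 dB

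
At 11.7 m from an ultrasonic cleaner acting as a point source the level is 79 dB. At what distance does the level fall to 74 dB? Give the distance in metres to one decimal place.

The 5.0 dB drop corresponds to a distance ratio of 10^(5.0/20) for a point source.
r₂ = 11.7·10^((79−74)/20) = 11.7·10^(5.0/20) = 20.81 m.

20.8 m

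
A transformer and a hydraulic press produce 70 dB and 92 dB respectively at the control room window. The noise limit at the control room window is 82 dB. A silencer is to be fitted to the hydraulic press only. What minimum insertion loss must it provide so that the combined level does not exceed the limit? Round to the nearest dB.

10 dB

Everything except the hydraulic press sums to 10^(70/10) = 1.000e+07 in linear terms, 70.00 dB.
The limit corresponds to 10^(82/10) = 1.585e+08; subtracting the fixed part leaves 1.485e+08 for the hydraulic press, i.e. 81.72 dB.
Required insertion loss = 92 − 81.72 = 10.28 dB.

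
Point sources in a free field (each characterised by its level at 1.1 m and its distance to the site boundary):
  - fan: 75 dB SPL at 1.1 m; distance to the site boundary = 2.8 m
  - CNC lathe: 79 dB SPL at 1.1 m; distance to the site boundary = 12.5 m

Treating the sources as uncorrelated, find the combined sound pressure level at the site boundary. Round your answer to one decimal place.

67.4 dB SPL

Apply inverse-square spreading to bring every level to the receiver, then sum 10^(L/10).
fan: 75 − 20·log₁₀(2.8/1.1) = 75 − 8.12 = 66.88 dB SPL.
CNC lathe: 79 − 20·log₁₀(12.5/1.1) = 79 − 21.11 = 57.89 dB SPL.
Σ 10^(L/10) = 5.496e+06 → L_total = 10·log₁₀(5.496e+06) = 67.40 dB SPL.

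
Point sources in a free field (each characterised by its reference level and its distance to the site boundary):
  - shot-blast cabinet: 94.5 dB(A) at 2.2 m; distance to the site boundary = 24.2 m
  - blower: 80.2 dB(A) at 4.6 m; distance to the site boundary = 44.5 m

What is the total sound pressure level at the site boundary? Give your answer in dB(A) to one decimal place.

First find each source's level at the receiver (point-source: −20·log₁₀(r/r_ref)), then combine on an intensity basis.
shot-blast cabinet: 94.5 − 20·log₁₀(24.2/2.2) = 94.5 − 20.83 = 73.67 dB(A).
blower: 80.2 − 20·log₁₀(44.5/4.6) = 80.2 − 19.71 = 60.49 dB(A).
Σ 10^(L/10) = 2.441e+07 → L_total = 10·log₁₀(2.441e+07) = 73.88 dB(A).

73.9 dB(A)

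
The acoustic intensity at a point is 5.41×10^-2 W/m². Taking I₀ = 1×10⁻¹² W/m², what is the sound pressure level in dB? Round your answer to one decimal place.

Dividing by I₀ shifts the exponent by 12: I/I₀ = 5.41×10^10.
L = 10·(0.7332 + 10) = 107.33 dB.

107.3 dB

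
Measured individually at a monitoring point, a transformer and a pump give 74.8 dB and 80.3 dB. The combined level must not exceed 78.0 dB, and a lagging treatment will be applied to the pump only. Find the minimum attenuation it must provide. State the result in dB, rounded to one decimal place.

The untreated sources together contribute 10^(74.8/10) = 3.020e+07, i.e. 74.80 dB.
To meet 78.0 dB overall, the treated pump may contribute at most 10^(78.0/10) − 3.020e+07 = 3.290e+07, i.e. 75.17 dB.
So the pump must be reduced from 80.3 to 75.17 dB: IL = 5.13 dB.

5.1 dB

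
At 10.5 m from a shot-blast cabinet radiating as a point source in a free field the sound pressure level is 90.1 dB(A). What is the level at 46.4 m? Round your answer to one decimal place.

Point-source attenuation: ΔL = 20·log₁₀(r₂/r₁) = 20·log₁₀(46.4/10.5) = 12.907 dB.
L₂ = 90.1 − 20·log₁₀(46.4/10.5) = 90.1 − 12.907 = 77.19 dB(A).

77.2 dB(A)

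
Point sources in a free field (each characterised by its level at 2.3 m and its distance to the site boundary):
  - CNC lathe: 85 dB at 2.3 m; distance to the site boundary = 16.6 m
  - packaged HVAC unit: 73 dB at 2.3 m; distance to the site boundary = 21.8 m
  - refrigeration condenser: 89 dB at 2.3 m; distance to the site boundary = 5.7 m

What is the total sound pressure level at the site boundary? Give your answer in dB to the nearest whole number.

Apply inverse-square spreading to bring every level to the receiver, then sum 10^(L/10).
CNC lathe: 85 − 20·log₁₀(16.6/2.3) = 85 − 17.17 = 67.83 dB.
packaged HVAC unit: 73 − 20·log₁₀(21.8/2.3) = 73 − 19.53 = 53.47 dB.
refrigeration condenser: 89 − 20·log₁₀(5.7/2.3) = 89 − 7.88 = 81.12 dB.
Σ 10^(L/10) = 1.356e+08 → L_total = 10·log₁₀(1.356e+08) = 81.32 dB.

81 dB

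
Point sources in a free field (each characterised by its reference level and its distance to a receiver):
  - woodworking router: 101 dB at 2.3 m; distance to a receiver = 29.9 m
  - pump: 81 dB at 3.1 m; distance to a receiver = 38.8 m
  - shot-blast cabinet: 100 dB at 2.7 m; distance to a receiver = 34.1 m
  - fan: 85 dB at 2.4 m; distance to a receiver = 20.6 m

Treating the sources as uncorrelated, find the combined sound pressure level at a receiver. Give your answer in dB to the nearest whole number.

Propagate each source to the receiver with L = L_ref − 20·log₁₀(r/r_ref), then add intensities.
woodworking router: 101 − 20·log₁₀(29.9/2.3) = 101 − 22.28 = 78.72 dB.
pump: 81 − 20·log₁₀(38.8/3.1) = 81 − 21.95 = 59.05 dB.
shot-blast cabinet: 100 − 20·log₁₀(34.1/2.7) = 100 − 22.03 = 77.97 dB.
fan: 85 − 20·log₁₀(20.6/2.4) = 85 − 18.67 = 66.33 dB.
Σ 10^(L/10) = 1.423e+08 → L_total = 10·log₁₀(1.423e+08) = 81.53 dB.

82 dB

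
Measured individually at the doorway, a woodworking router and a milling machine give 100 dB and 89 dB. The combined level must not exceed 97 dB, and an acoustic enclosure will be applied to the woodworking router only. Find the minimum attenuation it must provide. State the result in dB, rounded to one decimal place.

Fixed contribution from the other source: Σ 10^(L/10) = 10^(89/10) = 7.943e+08 (89.00 dB).
To meet 97 dB overall, the treated woodworking router may contribute at most 10^(97/10) − 7.943e+08 = 4.218e+09, i.e. 96.25 dB.
So the woodworking router must be reduced from 100 to 96.25 dB: IL = 3.75 dB.

3.7 dB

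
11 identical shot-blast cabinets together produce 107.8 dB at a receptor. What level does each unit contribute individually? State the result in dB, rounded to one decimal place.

Dividing the total intensity by 11 lowers the level by 10·log₁₀ 11 = 10.414 dB: L₁ = 107.8 − 10.414.

97.4 dB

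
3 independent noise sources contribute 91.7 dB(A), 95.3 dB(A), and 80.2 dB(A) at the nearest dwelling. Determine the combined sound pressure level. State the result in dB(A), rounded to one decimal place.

For uncorrelated sources the intensities add, so convert each level to linear form, sum, and take 10·log₁₀ of the total.
Σ 10^(L/10) = 10^(91.7/10) + 10^(95.3/10) + 10^(80.2/10) = 4.972e+09.
L_total = 10·log₁₀(4.972e+09) = 96.97 dB(A).

97.0 dB(A)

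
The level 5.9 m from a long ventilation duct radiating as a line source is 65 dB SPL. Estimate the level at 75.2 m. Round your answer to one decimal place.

53.9 dB SPL

For a line source, L₂ = L₁ − 10·log₁₀(r₂/r₁).
L₂ = 65 − 10·log₁₀(75.2/5.9) = 65 − 11.054 = 53.95 dB SPL.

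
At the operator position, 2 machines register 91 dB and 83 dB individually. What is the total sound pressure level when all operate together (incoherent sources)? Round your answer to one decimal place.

91.6 dB

For uncorrelated sources the intensities add, so convert each level to linear form, sum, and take 10·log₁₀ of the total.
Σ 10^(L/10) = 10^(91/10) + 10^(83/10) = 1.458e+09.
L_total = 10·log₁₀(1.458e+09) = 91.64 dB.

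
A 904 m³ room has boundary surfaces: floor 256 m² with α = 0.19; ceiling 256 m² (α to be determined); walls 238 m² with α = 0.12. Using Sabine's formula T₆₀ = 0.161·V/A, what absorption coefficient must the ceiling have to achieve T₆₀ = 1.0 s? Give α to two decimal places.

0.27

A = 0.161·V/T₆₀ = 0.161·904/1.0 = 145.54 m² sabins.
Absorption from the other surfaces = 256·0.19 + 238·0.12 = 77.20 m², so the ceiling must supply 68.34 m² over 256 m².
α = 68.34/256 = 0.267.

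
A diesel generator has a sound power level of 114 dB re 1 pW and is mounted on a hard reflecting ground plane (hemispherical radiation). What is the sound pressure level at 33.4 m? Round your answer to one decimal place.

75.5 dB

Free-field hemispherical radiation: L_p = L_w − 10·log₁₀(2π·r²), r = 33.4 m.
2π·r² = 7009 m², 10·log₁₀ of that is 38.457 dB.
L_p = 114 − 38.457 = 75.54 dB.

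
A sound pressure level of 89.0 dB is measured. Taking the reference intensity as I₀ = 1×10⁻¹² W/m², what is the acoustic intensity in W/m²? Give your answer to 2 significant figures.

I/I₀ = 10^(89.0/10) = 7.943e+08, so I = 7.943e+08 × 10⁻¹² W/m².

0.00079 W/m²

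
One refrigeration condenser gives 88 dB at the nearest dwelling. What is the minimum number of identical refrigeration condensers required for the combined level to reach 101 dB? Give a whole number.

20

N identical sources give L₁ + 10·log₁₀ N, so require 10·log₁₀ N ≥ 101 − 88 = 13.0 dB.
N ≥ 10^(13.0/10) = 19.953, so N = 20.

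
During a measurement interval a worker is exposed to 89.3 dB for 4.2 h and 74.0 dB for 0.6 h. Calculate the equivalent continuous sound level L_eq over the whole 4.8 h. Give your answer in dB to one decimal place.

L_eq = 10·log₁₀[(1/T)·Σ tᵢ·10^(Lᵢ/10)] with T = 4.8 h.
Σ tᵢ·10^(Lᵢ/10) = 4.2·10^(89.3/10) + 0.6·10^(74.0/10) = 3.590e+09.
L_eq = 10·log₁₀(3.590e+09/4.8) = 88.74 dB.

88.7 dB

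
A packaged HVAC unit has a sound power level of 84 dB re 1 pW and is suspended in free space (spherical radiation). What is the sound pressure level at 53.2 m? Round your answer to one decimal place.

L_p = L_w − 10·log₁₀(4π·r²) with r = 53.2 m.
4π·r² = 3.557e+04 m², 10·log₁₀ of that is 45.510 dB.
L_p = 84 − 45.510 = 38.49 dB.

38.5 dB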